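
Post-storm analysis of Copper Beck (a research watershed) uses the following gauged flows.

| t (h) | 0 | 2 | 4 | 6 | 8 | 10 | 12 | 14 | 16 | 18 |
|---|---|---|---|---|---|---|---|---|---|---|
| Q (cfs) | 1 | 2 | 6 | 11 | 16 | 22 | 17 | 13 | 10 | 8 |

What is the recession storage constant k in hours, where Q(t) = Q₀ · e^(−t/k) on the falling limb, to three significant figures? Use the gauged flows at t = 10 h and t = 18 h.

On the falling limb, Q drops from 22 to 8 cfs between t = 10 h and t = 18 h (Δt = 8 h).
k = −Δt / ln(Q₂/Q₁) = −8 / ln(8/22) = 7.91 h.

k ≈ 7.91 h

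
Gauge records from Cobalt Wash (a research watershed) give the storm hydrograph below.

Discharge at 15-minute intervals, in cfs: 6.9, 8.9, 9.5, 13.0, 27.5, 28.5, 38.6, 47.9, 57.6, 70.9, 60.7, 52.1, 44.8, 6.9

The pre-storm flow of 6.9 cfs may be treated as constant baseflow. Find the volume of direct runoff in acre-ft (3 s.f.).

V ≈ 7.79 acre-ft

Direct-runoff ordinates (Q − Q_b): 0.0, 2.0, 2.6, 6.1, 20.6, 21.6, 31.7, 41.0, 50.7, 64.0, 53.8, 45.2, 37.9, 0.0 cfs.
ΣQ_DR = 377.2 cfs.
With Δt = 0.25 h = 900 s, V = ΣQ_DR · Δt = 377.2 × 900 = 3.39 × 10^5 ft³ = 7.79 acre-ft.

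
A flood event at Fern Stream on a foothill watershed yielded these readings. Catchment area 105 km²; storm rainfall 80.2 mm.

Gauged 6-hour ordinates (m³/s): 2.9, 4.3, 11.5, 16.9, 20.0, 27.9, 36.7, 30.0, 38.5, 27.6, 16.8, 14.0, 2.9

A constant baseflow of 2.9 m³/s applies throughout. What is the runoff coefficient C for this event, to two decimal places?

ΣQ_DR = 212.3 m³/s; V = ΣQ_DR·Δt = 4.586 × 10^6 m³.
Runoff depth d = V / A = 43.67 mm.
C = d / P = 43.67 / 80.2 = 0.54.

C ≈ 0.54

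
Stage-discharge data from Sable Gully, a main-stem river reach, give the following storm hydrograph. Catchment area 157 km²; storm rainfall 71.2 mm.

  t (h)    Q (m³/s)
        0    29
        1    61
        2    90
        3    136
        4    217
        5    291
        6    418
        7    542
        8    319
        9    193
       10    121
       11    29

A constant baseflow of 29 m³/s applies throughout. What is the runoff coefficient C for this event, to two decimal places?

C ≈ 0.68

ΣQ_DR = 2098 m³/s; V = ΣQ_DR·Δt = 7.553 × 10^6 m³.
Runoff depth d = V / A = 48.11 mm.
C = d / P = 48.11 / 71.2 = 0.68.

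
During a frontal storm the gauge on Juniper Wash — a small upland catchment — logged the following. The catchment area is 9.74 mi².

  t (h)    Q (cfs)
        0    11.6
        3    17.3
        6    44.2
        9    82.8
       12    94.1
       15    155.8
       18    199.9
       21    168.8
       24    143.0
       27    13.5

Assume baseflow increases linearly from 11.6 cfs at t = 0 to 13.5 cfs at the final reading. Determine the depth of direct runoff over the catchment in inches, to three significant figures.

d ≈ 0.384 in

Direct runoff: 0.00, 5.49, 32.18, 70.57, 81.66, 143.14, 187.03, 155.72, 129.71, 0.00 cfs; ΣQ_DR = 805.5 cfs.
V = ΣQ_DR · Δt = 805.5 × 10800 s = 8.699 × 10^6 ft³.
Over A = 9.74 mi², depth = V / A = 0.384 in.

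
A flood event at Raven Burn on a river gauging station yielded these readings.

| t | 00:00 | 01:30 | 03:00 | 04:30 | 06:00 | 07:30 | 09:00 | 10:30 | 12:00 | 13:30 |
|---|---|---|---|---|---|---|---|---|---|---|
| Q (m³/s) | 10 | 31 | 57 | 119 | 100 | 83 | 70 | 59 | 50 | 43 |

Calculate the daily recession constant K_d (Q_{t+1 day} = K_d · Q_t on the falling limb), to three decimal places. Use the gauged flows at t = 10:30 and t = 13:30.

K_d ≈ 0.080

Between t = 10:30 and t = 13:30 the flow falls from 59 to 43 m³/s over 2×1.5 h = 3 h.
Per-interval ratio K = (43/59)^(1/2) = 0.8537; K_d = K^(24/1.5) = 0.080.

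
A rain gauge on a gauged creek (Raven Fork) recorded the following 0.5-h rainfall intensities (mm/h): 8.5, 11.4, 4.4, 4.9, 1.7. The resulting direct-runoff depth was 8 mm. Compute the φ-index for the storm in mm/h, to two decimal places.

φ ≈ 3.30 mm/h

Only the 4 blocks with intensity above φ contribute runoff: 8.5, 11.4, 4.4, 4.9 mm/h.
Σ(I−φ)·Δt = d  ⇒  (8.5+11.4+4.4+4.9 − 4φ)·0.5 = 8
φ = (29.20 − 8/0.5) / 4 = 3.30 mm/h.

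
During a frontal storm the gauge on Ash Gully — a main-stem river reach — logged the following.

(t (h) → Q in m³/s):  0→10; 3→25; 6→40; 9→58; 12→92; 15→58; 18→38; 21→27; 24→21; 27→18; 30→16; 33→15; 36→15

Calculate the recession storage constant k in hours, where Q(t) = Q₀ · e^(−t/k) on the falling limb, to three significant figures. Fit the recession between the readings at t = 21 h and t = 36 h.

On the falling limb, Q drops from 27 to 15 m³/s between t = 21 h and t = 36 h (Δt = 15 h).
k = −Δt / ln(Q₂/Q₁) = −15 / ln(15/27) = 25.5 h.

k ≈ 25.5 h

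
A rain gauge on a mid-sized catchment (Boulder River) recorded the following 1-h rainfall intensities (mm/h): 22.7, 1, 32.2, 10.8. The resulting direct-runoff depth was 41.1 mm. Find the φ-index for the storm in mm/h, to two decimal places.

Only the 3 blocks with intensity above φ contribute runoff: 22.7, 32.2, 10.8 mm/h.
Σ(I−φ)·Δt = d  ⇒  (22.7+32.2+10.8 − 3φ)·1 = 41.1
φ = (65.70 − 41.1/1) / 3 = 8.20 mm/h.

φ ≈ 8.20 mm/h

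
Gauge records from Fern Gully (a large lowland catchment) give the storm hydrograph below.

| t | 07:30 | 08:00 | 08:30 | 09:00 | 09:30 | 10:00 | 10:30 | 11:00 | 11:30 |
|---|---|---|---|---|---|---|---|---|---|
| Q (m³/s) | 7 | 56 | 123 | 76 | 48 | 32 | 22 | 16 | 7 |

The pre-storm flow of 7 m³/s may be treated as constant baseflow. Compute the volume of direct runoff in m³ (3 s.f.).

Direct-runoff ordinates (Q − Q_b): 0.0, 49.0, 116.0, 69.0, 41.0, 25.0, 15.0, 9.0, 0.0 m³/s.
ΣQ_DR = 324.0 m³/s.
With Δt = 0.5 h = 1800 s, V = ΣQ_DR · Δt = 324.0 × 1800 = 5.83 × 10^5 m³.

V ≈ 5.83 × 10^5 m³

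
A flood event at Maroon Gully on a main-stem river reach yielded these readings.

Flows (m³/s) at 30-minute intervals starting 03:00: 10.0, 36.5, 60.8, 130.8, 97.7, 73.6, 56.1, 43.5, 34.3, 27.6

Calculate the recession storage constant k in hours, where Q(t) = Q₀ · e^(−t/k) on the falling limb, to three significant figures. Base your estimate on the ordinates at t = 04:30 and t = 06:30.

k ≈ 1.82 h

On the falling limb, Q drops from 130.8 to 43.5 m³/s between t = 04:30 and t = 06:30 (Δt = 2 h).
k = −Δt / ln(Q₂/Q₁) = −2 / ln(43.5/130.8) = 1.82 h.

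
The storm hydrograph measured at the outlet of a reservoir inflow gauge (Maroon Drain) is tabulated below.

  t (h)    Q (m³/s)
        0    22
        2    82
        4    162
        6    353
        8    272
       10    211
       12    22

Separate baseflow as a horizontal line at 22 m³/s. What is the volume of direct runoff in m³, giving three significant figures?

Direct-runoff ordinates (Q − Q_b): 0.0, 60.0, 140.0, 331.0, 250.0, 189.0, 0.0 m³/s.
ΣQ_DR = 970.0 m³/s.
With Δt = 2 h = 7200 s, V = ΣQ_DR · Δt = 970.0 × 7200 = 6.98 × 10^6 m³.

V ≈ 6.98 × 10^6 m³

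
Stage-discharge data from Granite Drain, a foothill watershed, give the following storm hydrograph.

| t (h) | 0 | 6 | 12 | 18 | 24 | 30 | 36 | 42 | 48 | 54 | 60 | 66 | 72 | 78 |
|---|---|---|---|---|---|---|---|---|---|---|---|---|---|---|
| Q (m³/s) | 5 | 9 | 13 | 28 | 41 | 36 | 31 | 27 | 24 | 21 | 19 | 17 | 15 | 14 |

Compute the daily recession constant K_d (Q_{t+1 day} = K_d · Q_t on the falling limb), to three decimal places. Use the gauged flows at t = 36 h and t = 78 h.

Between t = 36 h and t = 78 h the flow falls from 31 to 14 m³/s over 7×6 h = 42 h.
Per-interval ratio K = (14/31)^(1/7) = 0.8926; K_d = K^(24/6) = 0.635.

K_d ≈ 0.635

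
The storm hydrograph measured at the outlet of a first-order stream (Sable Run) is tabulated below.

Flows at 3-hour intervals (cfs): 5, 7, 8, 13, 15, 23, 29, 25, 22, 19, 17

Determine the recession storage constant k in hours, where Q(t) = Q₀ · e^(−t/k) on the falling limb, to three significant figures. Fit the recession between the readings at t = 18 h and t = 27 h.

k ≈ 21.3 h

On the falling limb, Q drops from 29 to 19 cfs between t = 18 h and t = 27 h (Δt = 9 h).
k = −Δt / ln(Q₂/Q₁) = −9 / ln(19/29) = 21.3 h.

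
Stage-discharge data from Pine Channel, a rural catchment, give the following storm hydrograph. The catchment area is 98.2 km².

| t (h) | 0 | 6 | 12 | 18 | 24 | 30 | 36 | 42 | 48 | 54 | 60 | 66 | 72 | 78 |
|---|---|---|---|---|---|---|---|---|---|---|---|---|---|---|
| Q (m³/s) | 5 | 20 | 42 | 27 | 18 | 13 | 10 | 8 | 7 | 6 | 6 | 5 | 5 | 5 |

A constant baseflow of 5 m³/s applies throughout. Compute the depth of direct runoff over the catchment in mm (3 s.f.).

Direct runoff: 0.0, 15.0, 37.0, 22.0, 13.0, 8.0, 5.0, 3.0, 2.0, 1.0, 1.0, 0.0, 0.0, 0.0 m³/s; ΣQ_DR = 107.0 m³/s.
V = ΣQ_DR · Δt = 107.0 × 21600 s = 2.311 × 10^6 m³.
Over A = 98.2 km², depth = V / A = 23.5 mm.

d ≈ 23.5 mm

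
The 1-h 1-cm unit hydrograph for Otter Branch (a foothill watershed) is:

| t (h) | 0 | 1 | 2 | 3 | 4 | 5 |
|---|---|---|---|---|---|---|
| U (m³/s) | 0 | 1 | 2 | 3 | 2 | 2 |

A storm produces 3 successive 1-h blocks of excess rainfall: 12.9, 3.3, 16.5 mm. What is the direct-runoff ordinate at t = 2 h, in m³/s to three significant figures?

By discrete convolution, Q_j = Σ (P_i / 10 mm) · U_{j−i}.
At t = 2 h (j=2): Q = (12.9/10)·2 + (3.3/10)·1 + (16.5/10)·0 = 2.91 m³/s.

Q ≈ 2.91 m³/s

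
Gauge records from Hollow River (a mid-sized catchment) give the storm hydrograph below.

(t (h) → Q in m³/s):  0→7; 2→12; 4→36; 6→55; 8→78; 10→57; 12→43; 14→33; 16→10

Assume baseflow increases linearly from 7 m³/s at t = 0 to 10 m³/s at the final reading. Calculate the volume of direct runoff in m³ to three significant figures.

Direct-runoff ordinates (Q − Q_b): 0.00, 4.62, 28.25, 46.88, 69.50, 48.12, 33.75, 23.38, 0.00 m³/s.
ΣQ_DR = 254.5 m³/s.
With Δt = 2 h = 7200 s, V = ΣQ_DR · Δt = 254.5 × 7200 = 1.83 × 10^6 m³.

V ≈ 1.83 × 10^6 m³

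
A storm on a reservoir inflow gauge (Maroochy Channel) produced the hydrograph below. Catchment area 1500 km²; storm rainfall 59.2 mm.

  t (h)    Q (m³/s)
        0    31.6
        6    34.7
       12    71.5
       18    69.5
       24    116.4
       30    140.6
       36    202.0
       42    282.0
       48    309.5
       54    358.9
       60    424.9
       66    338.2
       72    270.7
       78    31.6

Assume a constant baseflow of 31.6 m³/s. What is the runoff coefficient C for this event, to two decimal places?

C ≈ 0.54

ΣQ_DR = 2240 m³/s; V = ΣQ_DR·Δt = 4.838 × 10^7 m³.
Runoff depth d = V / A = 32.25 mm.
C = d / P = 32.25 / 59.2 = 0.54.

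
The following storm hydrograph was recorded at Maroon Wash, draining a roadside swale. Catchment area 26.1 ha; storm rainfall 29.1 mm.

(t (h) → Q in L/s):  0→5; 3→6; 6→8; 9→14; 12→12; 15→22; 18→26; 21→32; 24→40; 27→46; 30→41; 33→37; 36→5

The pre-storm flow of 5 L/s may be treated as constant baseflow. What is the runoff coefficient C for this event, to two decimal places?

C ≈ 0.33

ΣQ_DR = 229.0 L/s; V = ΣQ_DR·Δt = 2.473 × 10^6 L.
Runoff depth d = V / A = 9.476 mm.
C = d / P = 9.476 / 29.1 = 0.33.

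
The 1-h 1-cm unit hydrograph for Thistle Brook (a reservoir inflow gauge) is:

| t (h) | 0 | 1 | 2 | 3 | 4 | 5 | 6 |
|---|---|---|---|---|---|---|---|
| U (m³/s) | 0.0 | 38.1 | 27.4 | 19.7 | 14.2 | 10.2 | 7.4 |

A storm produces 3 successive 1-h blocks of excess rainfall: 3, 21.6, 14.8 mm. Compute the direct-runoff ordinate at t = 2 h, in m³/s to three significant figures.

By discrete convolution, Q_j = Σ (P_i / 10 mm) · U_{j−i}.
At t = 2 h (j=2): Q = (3/10)·27.4 + (21.6/10)·38.1 + (14.8/10)·0.0 = 90.5 m³/s.

Q ≈ 90.5 m³/s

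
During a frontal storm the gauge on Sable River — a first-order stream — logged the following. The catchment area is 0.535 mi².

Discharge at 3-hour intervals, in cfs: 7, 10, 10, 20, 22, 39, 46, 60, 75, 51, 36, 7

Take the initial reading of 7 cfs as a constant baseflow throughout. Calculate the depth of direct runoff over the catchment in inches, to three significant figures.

Direct runoff: 0.0, 3.0, 3.0, 13.0, 15.0, 32.0, 39.0, 53.0, 68.0, 44.0, 29.0, 0.0 cfs; ΣQ_DR = 299.0 cfs.
V = ΣQ_DR · Δt = 299.0 × 10800 s = 3.229 × 10^6 ft³.
Over A = 0.535 mi², depth = V / A = 2.60 in.

d ≈ 2.60 in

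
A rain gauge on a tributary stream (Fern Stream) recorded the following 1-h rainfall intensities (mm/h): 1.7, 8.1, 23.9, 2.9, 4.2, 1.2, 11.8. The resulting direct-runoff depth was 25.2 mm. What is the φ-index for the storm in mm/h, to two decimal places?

Only the 3 blocks with intensity above φ contribute runoff: 8.1, 23.9, 11.8 mm/h.
Σ(I−φ)·Δt = d  ⇒  (8.1+23.9+11.8 − 3φ)·1 = 25.2
φ = (43.80 − 25.2/1) / 3 = 6.20 mm/h.

φ ≈ 6.20 mm/h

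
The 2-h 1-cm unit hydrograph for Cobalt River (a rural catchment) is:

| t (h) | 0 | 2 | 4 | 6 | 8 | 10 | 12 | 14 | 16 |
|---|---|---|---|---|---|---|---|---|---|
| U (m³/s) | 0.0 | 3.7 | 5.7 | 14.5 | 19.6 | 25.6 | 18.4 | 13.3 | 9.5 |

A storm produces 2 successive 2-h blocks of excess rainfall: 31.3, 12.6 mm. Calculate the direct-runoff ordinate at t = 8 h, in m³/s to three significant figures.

Q ≈ 79.6 m³/s

By discrete convolution, Q_j = Σ (P_i / 10 mm) · U_{j−i}.
At t = 8 h (j=4): Q = (31.3/10)·19.6 + (12.6/10)·14.5 = 79.6 m³/s.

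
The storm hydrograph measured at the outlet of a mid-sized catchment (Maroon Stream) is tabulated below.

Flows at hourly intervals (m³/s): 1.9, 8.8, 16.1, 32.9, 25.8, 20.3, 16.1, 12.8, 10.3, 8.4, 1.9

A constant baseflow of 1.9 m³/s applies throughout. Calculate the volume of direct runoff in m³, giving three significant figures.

Direct-runoff ordinates (Q − Q_b): 0.0, 6.9, 14.2, 31.0, 23.9, 18.4, 14.2, 10.9, 8.4, 6.5, 0.0 m³/s.
ΣQ_DR = 134.4 m³/s.
With Δt = 1 h = 3600 s, V = ΣQ_DR · Δt = 134.4 × 3600 = 4.84 × 10^5 m³.

V ≈ 4.84 × 10^5 m³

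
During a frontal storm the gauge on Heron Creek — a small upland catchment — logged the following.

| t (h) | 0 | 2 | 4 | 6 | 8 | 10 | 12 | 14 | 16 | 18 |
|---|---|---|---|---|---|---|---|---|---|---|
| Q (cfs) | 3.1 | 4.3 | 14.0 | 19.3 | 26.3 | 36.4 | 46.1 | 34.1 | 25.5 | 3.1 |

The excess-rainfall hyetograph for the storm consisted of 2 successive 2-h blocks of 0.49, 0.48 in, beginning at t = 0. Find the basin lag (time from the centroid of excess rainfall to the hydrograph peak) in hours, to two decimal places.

Centroid of excess rainfall: t_c = Σ P_i·t̄_i / ΣP_i = 1.9897 h (block centres at 1, 3 h).
Hydrograph peak occurs at t = 12 h, so basin lag t_L = 12 − 1.9897 = 10.01 h.

t_L ≈ 10.01 h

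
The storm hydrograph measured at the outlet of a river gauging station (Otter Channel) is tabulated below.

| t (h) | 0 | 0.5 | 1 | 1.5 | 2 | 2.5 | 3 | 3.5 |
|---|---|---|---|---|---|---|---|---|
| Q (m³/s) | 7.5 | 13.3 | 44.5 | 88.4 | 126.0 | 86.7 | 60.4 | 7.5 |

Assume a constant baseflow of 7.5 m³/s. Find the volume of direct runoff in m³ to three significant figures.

Direct-runoff ordinates (Q − Q_b): 0.0, 5.8, 37.0, 80.9, 118.5, 79.2, 52.9, 0.0 m³/s.
ΣQ_DR = 374.3 m³/s.
With Δt = 0.5 h = 1800 s, V = ΣQ_DR · Δt = 374.3 × 1800 = 6.74 × 10^5 m³.

V ≈ 6.74 × 10^5 m³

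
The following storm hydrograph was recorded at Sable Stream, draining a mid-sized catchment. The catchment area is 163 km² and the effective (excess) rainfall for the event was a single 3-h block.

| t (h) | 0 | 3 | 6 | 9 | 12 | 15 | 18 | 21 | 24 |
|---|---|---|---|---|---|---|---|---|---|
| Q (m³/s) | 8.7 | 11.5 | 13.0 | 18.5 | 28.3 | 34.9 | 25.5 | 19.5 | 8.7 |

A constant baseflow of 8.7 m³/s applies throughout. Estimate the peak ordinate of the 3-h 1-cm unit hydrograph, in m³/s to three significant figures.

Direct runoff: 0.0, 2.8, 4.3, 9.8, 19.6, 26.2, 16.8, 10.8, 0.0 m³/s; ΣQ_DR = 90.30 m³/s, peak = 26.2 m³/s.
Runoff depth d = ΣQ_DR·Δt / A = 90.30 × 10800 / (163 km²) = 5.983 mm.
The 1-cm UH is the DRH scaled by (10 mm)/d, so U_p = 26.2 × 10/5.983 = 43.8 m³/s.

U_p ≈ 43.8 m³/s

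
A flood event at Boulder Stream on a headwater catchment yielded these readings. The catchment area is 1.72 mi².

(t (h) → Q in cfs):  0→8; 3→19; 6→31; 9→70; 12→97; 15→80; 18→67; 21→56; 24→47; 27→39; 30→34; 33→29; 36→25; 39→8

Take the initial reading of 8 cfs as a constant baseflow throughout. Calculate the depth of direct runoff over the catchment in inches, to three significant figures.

d ≈ 1.35 in

Direct runoff: 0.0, 11.0, 23.0, 62.0, 89.0, 72.0, 59.0, 48.0, 39.0, 31.0, 26.0, 21.0, 17.0, 0.0 cfs; ΣQ_DR = 498.0 cfs.
V = ΣQ_DR · Δt = 498.0 × 10800 s = 5.378 × 10^6 ft³.
Over A = 1.72 mi², depth = V / A = 1.35 in.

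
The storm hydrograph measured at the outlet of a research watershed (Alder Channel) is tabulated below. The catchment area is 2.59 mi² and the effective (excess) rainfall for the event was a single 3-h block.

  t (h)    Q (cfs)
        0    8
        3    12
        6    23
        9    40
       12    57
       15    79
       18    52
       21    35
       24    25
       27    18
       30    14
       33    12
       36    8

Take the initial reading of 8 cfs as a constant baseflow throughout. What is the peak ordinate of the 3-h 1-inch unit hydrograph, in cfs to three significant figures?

U_p ≈ 142 cfs

Direct runoff: 0.0, 4.0, 15.0, 32.0, 49.0, 71.0, 44.0, 27.0, 17.0, 10.0, 6.0, 4.0, 0.0 cfs; ΣQ_DR = 279.0 cfs, peak = 71.0 cfs.
Runoff depth d = ΣQ_DR·Δt / A = 279.0 × 10800 / (2.59 mi²) = 0.5008 in.
The 1-inch UH is the DRH scaled by (1 in)/d, so U_p = 71.0 × 1/0.5008 = 142 cfs.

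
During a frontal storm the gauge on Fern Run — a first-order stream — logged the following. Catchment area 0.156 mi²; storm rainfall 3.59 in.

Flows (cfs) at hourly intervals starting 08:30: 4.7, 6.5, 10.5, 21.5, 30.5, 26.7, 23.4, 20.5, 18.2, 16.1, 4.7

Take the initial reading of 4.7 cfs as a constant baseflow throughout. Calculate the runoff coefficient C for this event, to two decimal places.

ΣQ_DR = 131.6 cfs; V = ΣQ_DR·Δt = 4.738 × 10^5 ft³.
Runoff depth d = V / A = 1.307 in.
C = d / P = 1.307 / 3.59 = 0.36.

C ≈ 0.36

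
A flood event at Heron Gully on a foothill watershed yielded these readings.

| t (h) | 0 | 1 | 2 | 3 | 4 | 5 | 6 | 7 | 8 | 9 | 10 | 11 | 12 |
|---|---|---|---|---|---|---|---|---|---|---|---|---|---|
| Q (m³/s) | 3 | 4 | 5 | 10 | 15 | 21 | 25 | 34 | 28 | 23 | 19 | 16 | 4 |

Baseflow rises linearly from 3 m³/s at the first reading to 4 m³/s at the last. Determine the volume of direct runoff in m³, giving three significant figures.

Direct-runoff ordinates (Q − Q_b): 0.00, 0.92, 1.83, 6.75, 11.67, 17.58, 21.50, 30.42, 24.33, 19.25, 15.17, 12.08, 0.00 m³/s.
ΣQ_DR = 161.5 m³/s.
With Δt = 1 h = 3600 s, V = ΣQ_DR · Δt = 161.5 × 3600 = 5.81 × 10^5 m³.

V ≈ 5.81 × 10^5 m³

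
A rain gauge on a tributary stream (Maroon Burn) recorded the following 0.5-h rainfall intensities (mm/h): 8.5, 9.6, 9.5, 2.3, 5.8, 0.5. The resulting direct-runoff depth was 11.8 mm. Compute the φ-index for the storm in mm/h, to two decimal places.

Only the 4 blocks with intensity above φ contribute runoff: 8.5, 9.6, 9.5, 5.8 mm/h.
Σ(I−φ)·Δt = d  ⇒  (8.5+9.6+9.5+5.8 − 4φ)·0.5 = 11.8
φ = (33.40 − 11.8/0.5) / 4 = 2.45 mm/h.

φ ≈ 2.45 mm/h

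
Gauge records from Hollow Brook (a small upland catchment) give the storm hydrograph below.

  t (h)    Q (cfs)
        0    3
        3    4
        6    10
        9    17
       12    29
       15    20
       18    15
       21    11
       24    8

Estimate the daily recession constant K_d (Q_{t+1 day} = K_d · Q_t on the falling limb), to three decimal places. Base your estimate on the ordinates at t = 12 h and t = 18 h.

Between t = 12 h and t = 18 h the flow falls from 29 to 15 cfs over 2×3 h = 6 h.
Per-interval ratio K = (15/29)^(1/2) = 0.7192; K_d = K^(24/3) = 0.072.

K_d ≈ 0.072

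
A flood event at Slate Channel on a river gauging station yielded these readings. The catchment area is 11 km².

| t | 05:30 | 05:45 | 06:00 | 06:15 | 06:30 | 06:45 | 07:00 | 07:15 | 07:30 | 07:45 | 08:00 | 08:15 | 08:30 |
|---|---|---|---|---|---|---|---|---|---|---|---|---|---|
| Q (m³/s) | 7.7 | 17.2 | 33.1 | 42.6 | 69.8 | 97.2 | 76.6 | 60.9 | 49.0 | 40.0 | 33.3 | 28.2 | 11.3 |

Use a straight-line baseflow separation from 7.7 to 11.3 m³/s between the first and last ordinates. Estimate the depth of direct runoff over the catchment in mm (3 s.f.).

Direct runoff: 0.00, 9.20, 24.80, 34.00, 60.90, 88.00, 67.10, 51.10, 38.90, 29.60, 22.60, 17.20, 0.00 m³/s; ΣQ_DR = 443.4 m³/s.
V = ΣQ_DR · Δt = 443.4 × 900 s = 3.991 × 10^5 m³.
Over A = 11 km², depth = V / A = 36.3 mm.

d ≈ 36.3 mm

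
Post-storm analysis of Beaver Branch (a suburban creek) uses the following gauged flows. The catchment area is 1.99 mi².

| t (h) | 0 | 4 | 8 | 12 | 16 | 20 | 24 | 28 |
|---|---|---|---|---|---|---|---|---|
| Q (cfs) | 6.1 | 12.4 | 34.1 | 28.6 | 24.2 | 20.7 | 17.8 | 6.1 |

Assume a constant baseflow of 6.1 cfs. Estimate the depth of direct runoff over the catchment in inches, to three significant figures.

Direct runoff: 0.0, 6.3, 28.0, 22.5, 18.1, 14.6, 11.7, 0.0 cfs; ΣQ_DR = 101.2 cfs.
V = ΣQ_DR · Δt = 101.2 × 14400 s = 1.457 × 10^6 ft³.
Over A = 1.99 mi², depth = V / A = 0.315 in.

d ≈ 0.315 in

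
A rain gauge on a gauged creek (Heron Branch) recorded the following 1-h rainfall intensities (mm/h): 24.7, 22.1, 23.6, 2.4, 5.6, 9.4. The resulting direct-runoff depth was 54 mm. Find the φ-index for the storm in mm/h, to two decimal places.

Only the 4 blocks with intensity above φ contribute runoff: 24.7, 22.1, 23.6, 9.4 mm/h.
Σ(I−φ)·Δt = d  ⇒  (24.7+22.1+23.6+9.4 − 4φ)·1 = 54
φ = (79.80 − 54/1) / 4 = 6.45 mm/h.

φ ≈ 6.45 mm/h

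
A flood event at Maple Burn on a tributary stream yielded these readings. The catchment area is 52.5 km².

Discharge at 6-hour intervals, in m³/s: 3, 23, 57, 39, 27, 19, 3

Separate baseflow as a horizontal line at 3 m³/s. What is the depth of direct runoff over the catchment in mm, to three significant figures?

Direct runoff: 0.0, 20.0, 54.0, 36.0, 24.0, 16.0, 0.0 m³/s; ΣQ_DR = 150.0 m³/s.
V = ΣQ_DR · Δt = 150.0 × 21600 s = 3.240 × 10^6 m³.
Over A = 52.5 km², depth = V / A = 61.7 mm.

d ≈ 61.7 mm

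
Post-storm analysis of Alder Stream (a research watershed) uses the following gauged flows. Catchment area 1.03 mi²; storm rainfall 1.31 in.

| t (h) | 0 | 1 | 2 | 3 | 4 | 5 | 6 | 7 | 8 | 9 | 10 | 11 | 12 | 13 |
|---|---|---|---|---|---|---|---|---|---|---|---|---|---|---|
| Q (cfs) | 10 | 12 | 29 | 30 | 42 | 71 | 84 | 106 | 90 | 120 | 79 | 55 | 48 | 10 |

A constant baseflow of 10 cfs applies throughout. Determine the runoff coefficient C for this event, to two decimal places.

C ≈ 0.74

ΣQ_DR = 646.0 cfs; V = ΣQ_DR·Δt = 2.326 × 10^6 ft³.
Runoff depth d = V / A = 0.9719 in.
C = d / P = 0.9719 / 1.31 = 0.74.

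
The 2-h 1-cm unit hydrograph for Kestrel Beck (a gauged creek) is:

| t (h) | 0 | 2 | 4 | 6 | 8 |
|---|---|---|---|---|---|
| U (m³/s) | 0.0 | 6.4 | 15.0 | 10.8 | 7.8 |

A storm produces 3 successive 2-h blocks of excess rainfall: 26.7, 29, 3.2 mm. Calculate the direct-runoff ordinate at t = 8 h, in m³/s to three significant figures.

By discrete convolution, Q_j = Σ (P_i / 10 mm) · U_{j−i}.
At t = 8 h (j=4): Q = (26.7/10)·7.8 + (29/10)·10.8 + (3.2/10)·15.0 = 56.9 m³/s.

Q ≈ 56.9 m³/s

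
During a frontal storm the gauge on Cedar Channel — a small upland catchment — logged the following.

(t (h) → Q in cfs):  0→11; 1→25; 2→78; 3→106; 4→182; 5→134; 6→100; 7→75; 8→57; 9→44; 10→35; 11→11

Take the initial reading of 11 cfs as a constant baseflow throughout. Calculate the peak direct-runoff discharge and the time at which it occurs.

Q_p = 171.0 cfs at t = 4 h

Subtracting baseflow gives direct-runoff ordinates: 0.0, 14.0, 67.0, 95.0, 171.0, 123.0, 89.0, 64.0, 46.0, 33.0, 24.0, 0.0 cfs.
The maximum is 171.0 cfs, occurring at the reading for t = 4 h.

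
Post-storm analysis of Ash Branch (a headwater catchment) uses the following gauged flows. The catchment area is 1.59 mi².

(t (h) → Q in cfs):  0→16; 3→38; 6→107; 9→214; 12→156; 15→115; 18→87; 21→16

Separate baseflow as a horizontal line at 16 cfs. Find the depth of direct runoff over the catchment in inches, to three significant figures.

d ≈ 1.82 in

Direct runoff: 0.0, 22.0, 91.0, 198.0, 140.0, 99.0, 71.0, 0.0 cfs; ΣQ_DR = 621.0 cfs.
V = ΣQ_DR · Δt = 621.0 × 10800 s = 6.707 × 10^6 ft³.
Over A = 1.59 mi², depth = V / A = 1.82 in.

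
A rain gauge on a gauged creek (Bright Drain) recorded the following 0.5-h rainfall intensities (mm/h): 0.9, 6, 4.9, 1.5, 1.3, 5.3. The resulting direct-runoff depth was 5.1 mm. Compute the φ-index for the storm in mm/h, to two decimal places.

φ ≈ 2.00 mm/h

Only the 3 blocks with intensity above φ contribute runoff: 6, 4.9, 5.3 mm/h.
Σ(I−φ)·Δt = d  ⇒  (6+4.9+5.3 − 3φ)·0.5 = 5.1
φ = (16.20 − 5.1/0.5) / 3 = 2.00 mm/h.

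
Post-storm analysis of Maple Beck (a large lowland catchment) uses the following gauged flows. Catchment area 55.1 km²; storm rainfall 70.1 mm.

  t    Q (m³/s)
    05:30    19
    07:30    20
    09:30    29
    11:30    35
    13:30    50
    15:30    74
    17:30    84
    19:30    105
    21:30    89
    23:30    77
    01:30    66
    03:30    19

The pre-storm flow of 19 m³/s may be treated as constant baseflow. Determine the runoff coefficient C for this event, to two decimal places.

C ≈ 0.82

ΣQ_DR = 439.0 m³/s; V = ΣQ_DR·Δt = 3.161 × 10^6 m³.
Runoff depth d = V / A = 57.36 mm.
C = d / P = 57.36 / 70.1 = 0.82.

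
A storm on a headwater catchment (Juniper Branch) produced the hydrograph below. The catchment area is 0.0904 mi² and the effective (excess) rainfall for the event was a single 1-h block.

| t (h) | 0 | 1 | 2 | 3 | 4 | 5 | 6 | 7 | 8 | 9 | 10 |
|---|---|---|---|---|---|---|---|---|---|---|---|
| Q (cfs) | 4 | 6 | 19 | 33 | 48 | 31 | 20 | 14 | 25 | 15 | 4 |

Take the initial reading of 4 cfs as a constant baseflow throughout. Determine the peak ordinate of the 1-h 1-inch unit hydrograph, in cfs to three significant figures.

Direct runoff: 0.0, 2.0, 15.0, 29.0, 44.0, 27.0, 16.0, 10.0, 21.0, 11.0, 0.0 cfs; ΣQ_DR = 175.0 cfs, peak = 44.0 cfs.
Runoff depth d = ΣQ_DR·Δt / A = 175.0 × 3600 / (0.0904 mi²) = 3.000 in.
The 1-inch UH is the DRH scaled by (1 in)/d, so U_p = 44.0 × 1/3.000 = 14.7 cfs.

U_p ≈ 14.7 cfs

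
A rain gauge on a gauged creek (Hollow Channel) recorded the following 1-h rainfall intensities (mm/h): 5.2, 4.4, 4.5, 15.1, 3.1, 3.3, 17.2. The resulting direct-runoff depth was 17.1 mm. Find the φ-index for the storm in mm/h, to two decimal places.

φ ≈ 7.60 mm/h

Only the 2 blocks with intensity above φ contribute runoff: 15.1, 17.2 mm/h.
Σ(I−φ)·Δt = d  ⇒  (15.1+17.2 − 2φ)·1 = 17.1
φ = (32.30 − 17.1/1) / 2 = 7.60 mm/h.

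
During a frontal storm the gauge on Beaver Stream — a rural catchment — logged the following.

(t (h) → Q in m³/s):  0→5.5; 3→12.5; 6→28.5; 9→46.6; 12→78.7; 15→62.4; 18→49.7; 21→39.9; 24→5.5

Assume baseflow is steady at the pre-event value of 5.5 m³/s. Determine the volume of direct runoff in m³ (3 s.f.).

Direct-runoff ordinates (Q − Q_b): 0.0, 7.0, 23.0, 41.1, 73.2, 56.9, 44.2, 34.4, 0.0 m³/s.
ΣQ_DR = 279.8 m³/s.
With Δt = 3 h = 10800 s, V = ΣQ_DR · Δt = 279.8 × 10800 = 3.02 × 10^6 m³.

V ≈ 3.02 × 10^6 m³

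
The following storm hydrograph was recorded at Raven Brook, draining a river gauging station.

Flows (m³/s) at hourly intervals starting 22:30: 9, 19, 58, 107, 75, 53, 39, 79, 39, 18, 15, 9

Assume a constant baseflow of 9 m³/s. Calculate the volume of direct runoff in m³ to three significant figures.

Direct-runoff ordinates (Q − Q_b): 0.0, 10.0, 49.0, 98.0, 66.0, 44.0, 30.0, 70.0, 30.0, 9.0, 6.0, 0.0 m³/s.
ΣQ_DR = 412.0 m³/s.
With Δt = 1 h = 3600 s, V = ΣQ_DR · Δt = 412.0 × 3600 = 1.48 × 10^6 m³.

V ≈ 1.48 × 10^6 m³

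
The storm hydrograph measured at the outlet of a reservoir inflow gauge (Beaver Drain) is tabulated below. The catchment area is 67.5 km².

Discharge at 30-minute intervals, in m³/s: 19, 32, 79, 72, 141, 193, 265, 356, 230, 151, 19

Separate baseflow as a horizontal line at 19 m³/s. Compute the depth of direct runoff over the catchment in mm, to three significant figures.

d ≈ 35.9 mm

Direct runoff: 0.0, 13.0, 60.0, 53.0, 122.0, 174.0, 246.0, 337.0, 211.0, 132.0, 0.0 m³/s; ΣQ_DR = 1348 m³/s.
V = ΣQ_DR · Δt = 1348 × 1800 s = 2.426 × 10^6 m³.
Over A = 67.5 km², depth = V / A = 35.9 mm.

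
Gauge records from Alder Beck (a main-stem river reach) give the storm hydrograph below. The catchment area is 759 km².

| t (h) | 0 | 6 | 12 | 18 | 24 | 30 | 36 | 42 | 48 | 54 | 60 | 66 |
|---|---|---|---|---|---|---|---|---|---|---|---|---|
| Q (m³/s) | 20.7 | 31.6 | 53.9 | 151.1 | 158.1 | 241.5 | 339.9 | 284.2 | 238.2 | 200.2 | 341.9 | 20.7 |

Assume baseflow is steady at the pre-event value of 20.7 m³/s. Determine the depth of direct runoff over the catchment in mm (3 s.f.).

d ≈ 52.2 mm

Direct runoff: 0.0, 10.9, 33.2, 130.4, 137.4, 220.8, 319.2, 263.5, 217.5, 179.5, 321.2, 0.0 m³/s; ΣQ_DR = 1834 m³/s.
V = ΣQ_DR · Δt = 1834 × 21600 s = 3.961 × 10^7 m³.
Over A = 759 km², depth = V / A = 52.2 mm.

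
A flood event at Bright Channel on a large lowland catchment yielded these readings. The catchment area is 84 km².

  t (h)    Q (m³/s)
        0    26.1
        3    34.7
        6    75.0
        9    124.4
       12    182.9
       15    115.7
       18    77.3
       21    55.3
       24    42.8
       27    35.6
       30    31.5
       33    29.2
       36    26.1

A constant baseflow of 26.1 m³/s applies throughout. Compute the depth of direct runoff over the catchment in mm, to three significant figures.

d ≈ 66.5 mm

Direct runoff: 0.0, 8.6, 48.9, 98.3, 156.8, 89.6, 51.2, 29.2, 16.7, 9.5, 5.4, 3.1, 0.0 m³/s; ΣQ_DR = 517.3 m³/s.
V = ΣQ_DR · Δt = 517.3 × 10800 s = 5.587 × 10^6 m³.
Over A = 84 km², depth = V / A = 66.5 mm.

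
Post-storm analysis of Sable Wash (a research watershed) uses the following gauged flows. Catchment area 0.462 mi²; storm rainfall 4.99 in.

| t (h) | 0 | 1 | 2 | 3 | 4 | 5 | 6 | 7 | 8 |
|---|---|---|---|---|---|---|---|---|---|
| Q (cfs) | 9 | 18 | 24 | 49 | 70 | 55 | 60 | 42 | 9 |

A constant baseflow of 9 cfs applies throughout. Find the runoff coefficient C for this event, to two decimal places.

C ≈ 0.17

ΣQ_DR = 255.0 cfs; V = ΣQ_DR·Δt = 9.180 × 10^5 ft³.
Runoff depth d = V / A = 0.8553 in.
C = d / P = 0.8553 / 4.99 = 0.17.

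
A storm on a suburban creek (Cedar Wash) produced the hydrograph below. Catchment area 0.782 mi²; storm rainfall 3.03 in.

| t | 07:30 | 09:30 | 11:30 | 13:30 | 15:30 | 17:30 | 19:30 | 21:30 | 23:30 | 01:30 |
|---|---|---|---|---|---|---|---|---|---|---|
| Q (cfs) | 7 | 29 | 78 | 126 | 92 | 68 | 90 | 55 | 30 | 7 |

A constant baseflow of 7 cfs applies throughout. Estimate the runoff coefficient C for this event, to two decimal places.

ΣQ_DR = 512.0 cfs; V = ΣQ_DR·Δt = 3.686 × 10^6 ft³.
Runoff depth d = V / A = 2.029 in.
C = d / P = 2.029 / 3.03 = 0.67.

C ≈ 0.67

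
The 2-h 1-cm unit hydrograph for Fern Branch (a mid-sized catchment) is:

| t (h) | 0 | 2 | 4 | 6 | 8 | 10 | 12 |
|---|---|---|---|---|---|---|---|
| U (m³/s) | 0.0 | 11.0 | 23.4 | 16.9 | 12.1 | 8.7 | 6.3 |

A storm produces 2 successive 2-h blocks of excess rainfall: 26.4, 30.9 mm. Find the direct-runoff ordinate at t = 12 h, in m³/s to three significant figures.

Q ≈ 43.5 m³/s

By discrete convolution, Q_j = Σ (P_i / 10 mm) · U_{j−i}.
At t = 12 h (j=6): Q = (26.4/10)·6.3 + (30.9/10)·8.7 = 43.5 m³/s.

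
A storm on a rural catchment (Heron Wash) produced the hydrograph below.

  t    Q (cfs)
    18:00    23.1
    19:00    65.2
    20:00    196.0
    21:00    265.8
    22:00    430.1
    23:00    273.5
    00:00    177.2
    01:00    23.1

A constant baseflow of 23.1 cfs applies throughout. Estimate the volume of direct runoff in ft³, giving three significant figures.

Direct-runoff ordinates (Q − Q_b): 0.0, 42.1, 172.9, 242.7, 407.0, 250.4, 154.1, 0.0 cfs.
ΣQ_DR = 1269 cfs.
With Δt = 1 h = 3600 s, V = ΣQ_DR · Δt = 1269 × 3600 = 4.57 × 10^6 ft³.

V ≈ 4.57 × 10^6 ft³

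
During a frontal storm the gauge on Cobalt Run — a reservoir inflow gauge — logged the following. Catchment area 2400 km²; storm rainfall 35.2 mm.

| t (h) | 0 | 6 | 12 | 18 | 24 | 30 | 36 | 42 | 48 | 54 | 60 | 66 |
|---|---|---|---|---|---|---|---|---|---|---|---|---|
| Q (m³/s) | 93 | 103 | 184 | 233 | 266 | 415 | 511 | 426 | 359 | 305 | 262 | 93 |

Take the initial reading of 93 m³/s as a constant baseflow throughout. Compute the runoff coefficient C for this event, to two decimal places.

C ≈ 0.55

ΣQ_DR = 2134 m³/s; V = ΣQ_DR·Δt = 4.609 × 10^7 m³.
Runoff depth d = V / A = 19.21 mm.
C = d / P = 19.21 / 35.2 = 0.55.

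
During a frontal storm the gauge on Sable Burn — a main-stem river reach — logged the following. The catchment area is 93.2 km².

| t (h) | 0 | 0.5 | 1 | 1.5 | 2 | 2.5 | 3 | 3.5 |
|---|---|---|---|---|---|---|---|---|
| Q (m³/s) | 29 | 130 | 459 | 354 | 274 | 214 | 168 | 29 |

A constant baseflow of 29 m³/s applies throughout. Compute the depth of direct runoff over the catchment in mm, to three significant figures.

Direct runoff: 0.0, 101.0, 430.0, 325.0, 245.0, 185.0, 139.0, 0.0 m³/s; ΣQ_DR = 1425 m³/s.
V = ΣQ_DR · Δt = 1425 × 1800 s = 2.565 × 10^6 m³.
Over A = 93.2 km², depth = V / A = 27.5 mm.

d ≈ 27.5 mm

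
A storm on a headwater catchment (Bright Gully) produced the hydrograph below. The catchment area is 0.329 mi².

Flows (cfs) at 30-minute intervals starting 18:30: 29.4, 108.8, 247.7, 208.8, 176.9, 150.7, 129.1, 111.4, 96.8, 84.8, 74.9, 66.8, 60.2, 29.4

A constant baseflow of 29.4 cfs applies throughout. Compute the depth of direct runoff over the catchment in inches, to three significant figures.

d ≈ 2.74 in

Direct runoff: 0.0, 79.4, 218.3, 179.4, 147.5, 121.3, 99.7, 82.0, 67.4, 55.4, 45.5, 37.4, 30.8, 0.0 cfs; ΣQ_DR = 1164 cfs.
V = ΣQ_DR · Δt = 1164 × 1800 s = 2.095 × 10^6 ft³.
Over A = 0.329 mi², depth = V / A = 2.74 in.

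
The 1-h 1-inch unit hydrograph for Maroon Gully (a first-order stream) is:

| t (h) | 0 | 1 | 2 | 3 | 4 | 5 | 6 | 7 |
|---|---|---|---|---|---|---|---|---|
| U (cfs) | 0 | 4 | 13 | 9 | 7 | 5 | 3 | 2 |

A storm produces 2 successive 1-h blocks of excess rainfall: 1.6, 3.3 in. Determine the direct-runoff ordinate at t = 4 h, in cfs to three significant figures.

By discrete convolution, Q_j = Σ (P_i / 1 in) · U_{j−i}.
At t = 4 h (j=4): Q = (1.6/1)·7 + (3.3/1)·9 = 40.9 cfs.

Q ≈ 40.9 cfs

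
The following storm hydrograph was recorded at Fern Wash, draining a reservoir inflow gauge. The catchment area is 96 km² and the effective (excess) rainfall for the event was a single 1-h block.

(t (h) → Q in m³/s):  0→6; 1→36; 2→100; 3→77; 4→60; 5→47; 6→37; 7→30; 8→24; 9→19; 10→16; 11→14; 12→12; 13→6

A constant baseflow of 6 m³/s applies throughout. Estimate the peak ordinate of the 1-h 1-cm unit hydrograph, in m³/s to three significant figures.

U_p ≈ 62.7 m³/s

Direct runoff: 0.0, 30.0, 94.0, 71.0, 54.0, 41.0, 31.0, 24.0, 18.0, 13.0, 10.0, 8.0, 6.0, 0.0 m³/s; ΣQ_DR = 400.0 m³/s, peak = 94.0 m³/s.
Runoff depth d = ΣQ_DR·Δt / A = 400.0 × 3600 / (96 km²) = 15.00 mm.
The 1-cm UH is the DRH scaled by (10 mm)/d, so U_p = 94.0 × 10/15.00 = 62.7 m³/s.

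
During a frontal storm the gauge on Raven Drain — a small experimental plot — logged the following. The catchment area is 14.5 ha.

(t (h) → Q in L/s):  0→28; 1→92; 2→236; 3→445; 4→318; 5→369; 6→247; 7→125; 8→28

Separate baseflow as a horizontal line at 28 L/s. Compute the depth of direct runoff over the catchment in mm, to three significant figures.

Direct runoff: 0.0, 64.0, 208.0, 417.0, 290.0, 341.0, 219.0, 97.0, 0.0 L/s; ΣQ_DR = 1636 L/s.
V = ΣQ_DR · Δt = 1636 × 3600 s = 5.890 × 10^6 L.
Over A = 14.5 ha, depth = V / A = 40.6 mm.

d ≈ 40.6 mm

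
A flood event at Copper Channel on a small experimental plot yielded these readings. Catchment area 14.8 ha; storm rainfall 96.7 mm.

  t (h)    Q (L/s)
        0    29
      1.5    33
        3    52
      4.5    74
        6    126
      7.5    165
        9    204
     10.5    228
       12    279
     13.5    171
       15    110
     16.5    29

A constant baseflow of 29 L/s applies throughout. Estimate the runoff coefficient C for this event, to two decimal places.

C ≈ 0.43

ΣQ_DR = 1152 L/s; V = ΣQ_DR·Δt = 6.221 × 10^6 L.
Runoff depth d = V / A = 42.03 mm.
C = d / P = 42.03 / 96.7 = 0.43.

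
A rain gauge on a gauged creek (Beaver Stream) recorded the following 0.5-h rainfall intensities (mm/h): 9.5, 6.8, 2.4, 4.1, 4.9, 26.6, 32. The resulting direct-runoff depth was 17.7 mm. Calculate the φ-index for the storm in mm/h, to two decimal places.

φ ≈ 11.60 mm/h

Only the 2 blocks with intensity above φ contribute runoff: 26.6, 32 mm/h.
Σ(I−φ)·Δt = d  ⇒  (26.6+32 − 2φ)·0.5 = 17.7
φ = (58.60 − 17.7/0.5) / 2 = 11.60 mm/h.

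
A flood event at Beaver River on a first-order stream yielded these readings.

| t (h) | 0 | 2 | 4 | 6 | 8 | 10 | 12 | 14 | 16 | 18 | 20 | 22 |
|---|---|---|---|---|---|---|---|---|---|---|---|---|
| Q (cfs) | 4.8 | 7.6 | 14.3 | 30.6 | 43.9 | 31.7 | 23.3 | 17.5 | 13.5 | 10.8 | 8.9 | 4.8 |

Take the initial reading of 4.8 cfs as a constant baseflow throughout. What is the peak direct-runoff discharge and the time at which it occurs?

Subtracting baseflow gives direct-runoff ordinates: 0.0, 2.8, 9.5, 25.8, 39.1, 26.9, 18.5, 12.7, 8.7, 6.0, 4.1, 0.0 cfs.
The maximum is 39.1 cfs, occurring at the reading for t = 8 h.

Q_p = 39.1 cfs at t = 8 h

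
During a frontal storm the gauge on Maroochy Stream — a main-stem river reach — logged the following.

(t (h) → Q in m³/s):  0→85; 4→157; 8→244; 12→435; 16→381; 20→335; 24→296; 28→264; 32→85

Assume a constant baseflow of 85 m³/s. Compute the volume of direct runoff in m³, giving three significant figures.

V ≈ 2.18 × 10^7 m³

Direct-runoff ordinates (Q − Q_b): 0.0, 72.0, 159.0, 350.0, 296.0, 250.0, 211.0, 179.0, 0.0 m³/s.
ΣQ_DR = 1517 m³/s.
With Δt = 4 h = 14400 s, V = ΣQ_DR · Δt = 1517 × 14400 = 2.18 × 10^7 m³.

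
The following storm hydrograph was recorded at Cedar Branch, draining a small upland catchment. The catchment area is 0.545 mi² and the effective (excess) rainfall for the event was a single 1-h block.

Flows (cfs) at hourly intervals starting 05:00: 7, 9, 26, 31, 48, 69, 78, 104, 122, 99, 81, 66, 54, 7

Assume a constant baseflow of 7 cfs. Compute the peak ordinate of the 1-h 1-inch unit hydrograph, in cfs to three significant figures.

Direct runoff: 0.0, 2.0, 19.0, 24.0, 41.0, 62.0, 71.0, 97.0, 115.0, 92.0, 74.0, 59.0, 47.0, 0.0 cfs; ΣQ_DR = 703.0 cfs, peak = 115.0 cfs.
Runoff depth d = ΣQ_DR·Δt / A = 703.0 × 3600 / (0.545 mi²) = 1.999 in.
The 1-inch UH is the DRH scaled by (1 in)/d, so U_p = 115.0 × 1/1.999 = 57.5 cfs.

U_p ≈ 57.5 cfs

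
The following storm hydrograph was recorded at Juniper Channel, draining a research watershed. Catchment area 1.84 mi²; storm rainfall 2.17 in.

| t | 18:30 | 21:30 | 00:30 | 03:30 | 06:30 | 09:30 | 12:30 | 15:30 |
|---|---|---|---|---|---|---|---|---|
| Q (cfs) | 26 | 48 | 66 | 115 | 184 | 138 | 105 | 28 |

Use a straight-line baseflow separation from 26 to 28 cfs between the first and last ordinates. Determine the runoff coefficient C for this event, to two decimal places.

C ≈ 0.58

ΣQ_DR = 494.0 cfs; V = ΣQ_DR·Δt = 5.335 × 10^6 ft³.
Runoff depth d = V / A = 1.248 in.
C = d / P = 1.248 / 2.17 = 0.58.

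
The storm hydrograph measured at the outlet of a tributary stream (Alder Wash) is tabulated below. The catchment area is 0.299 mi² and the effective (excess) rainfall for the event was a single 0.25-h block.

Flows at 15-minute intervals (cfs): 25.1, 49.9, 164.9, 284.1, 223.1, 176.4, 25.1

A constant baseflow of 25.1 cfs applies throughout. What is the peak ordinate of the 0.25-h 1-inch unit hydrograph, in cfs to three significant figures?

Direct runoff: 0.0, 24.8, 139.8, 259.0, 198.0, 151.3, 0.0 cfs; ΣQ_DR = 772.9 cfs, peak = 259.0 cfs.
Runoff depth d = ΣQ_DR·Δt / A = 772.9 × 900 / (0.299 mi²) = 1.001 in.
The 1-inch UH is the DRH scaled by (1 in)/d, so U_p = 259.0 × 1/1.001 = 259 cfs.

U_p ≈ 259 cfs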